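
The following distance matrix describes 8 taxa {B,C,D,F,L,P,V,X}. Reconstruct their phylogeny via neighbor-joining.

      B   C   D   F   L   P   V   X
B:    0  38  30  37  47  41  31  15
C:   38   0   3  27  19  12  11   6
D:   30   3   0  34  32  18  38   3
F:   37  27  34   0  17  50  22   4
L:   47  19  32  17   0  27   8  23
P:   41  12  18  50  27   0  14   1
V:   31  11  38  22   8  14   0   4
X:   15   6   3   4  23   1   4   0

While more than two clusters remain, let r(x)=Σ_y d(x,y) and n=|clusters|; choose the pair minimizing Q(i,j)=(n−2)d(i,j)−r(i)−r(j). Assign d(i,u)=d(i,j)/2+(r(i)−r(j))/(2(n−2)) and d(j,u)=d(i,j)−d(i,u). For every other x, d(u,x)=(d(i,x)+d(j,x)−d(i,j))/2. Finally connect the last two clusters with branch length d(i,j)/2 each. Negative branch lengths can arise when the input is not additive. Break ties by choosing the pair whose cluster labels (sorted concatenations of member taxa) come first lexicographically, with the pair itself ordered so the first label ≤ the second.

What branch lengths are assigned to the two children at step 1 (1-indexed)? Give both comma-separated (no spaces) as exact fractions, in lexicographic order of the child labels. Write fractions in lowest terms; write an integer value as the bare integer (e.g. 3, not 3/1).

10,7

1. join F+L (d=17, Q=-262) ⇒ FL; edges |F|=10, |L|=7
  updated: d(B,FL)=67/2, d(C,FL)=29/2, d(D,FL)=49/2, d(FL,P)=30, d(FL,V)=13/2, d(FL,X)=5
2. join C+D (d=3, Q=-186) ⇒ CD; edges |C|=-17/10, |D|=47/10
  updated: d(B,CD)=65/2, d(CD,FL)=18, d(CD,P)=27/2, d(CD,V)=23, d(CD,X)=3
3. join FL+V (d=13/2, Q=-291/2) ⇒ FLV; edges |FL|=81/16, |V|=23/16
  updated: d(B,FLV)=29, d(CD,FLV)=69/4, d(FLV,P)=75/4, d(FLV,X)=5/4
4. join CD+P (d=27/2, Q=-100) ⇒ CDP; edges |CD|=65/12, |P|=97/12
  updated: d(B,CDP)=30, d(CDP,FLV)=45/4, d(CDP,X)=-19/4
5. join B+FLV (d=29, Q=-115/2) ⇒ BFLV; edges |B|=181/8, |FLV|=51/8
  updated: d(BFLV,CDP)=49/8, d(BFLV,X)=-51/8
6. join BFLV+CDP (d=49/8, Q=5) ⇒ BCDFLPV; edges |BFLV|=9/4, |CDP|=31/8
  updated: d(BCDFLPV,X)=-69/8
7. join BCDFLPV+X (d=-69/8) ⇒ BCDFLPVX; edges |BCDFLPV|=-69/16, |X|=-69/16
final tree: (((B:181/8,((F:10,L:7):81/16,V:23/16):51/8):9/4,((C:-17/10,D:47/10):65/12,P:97/12):31/8):-69/16,X:-69/16)
total length: 133/2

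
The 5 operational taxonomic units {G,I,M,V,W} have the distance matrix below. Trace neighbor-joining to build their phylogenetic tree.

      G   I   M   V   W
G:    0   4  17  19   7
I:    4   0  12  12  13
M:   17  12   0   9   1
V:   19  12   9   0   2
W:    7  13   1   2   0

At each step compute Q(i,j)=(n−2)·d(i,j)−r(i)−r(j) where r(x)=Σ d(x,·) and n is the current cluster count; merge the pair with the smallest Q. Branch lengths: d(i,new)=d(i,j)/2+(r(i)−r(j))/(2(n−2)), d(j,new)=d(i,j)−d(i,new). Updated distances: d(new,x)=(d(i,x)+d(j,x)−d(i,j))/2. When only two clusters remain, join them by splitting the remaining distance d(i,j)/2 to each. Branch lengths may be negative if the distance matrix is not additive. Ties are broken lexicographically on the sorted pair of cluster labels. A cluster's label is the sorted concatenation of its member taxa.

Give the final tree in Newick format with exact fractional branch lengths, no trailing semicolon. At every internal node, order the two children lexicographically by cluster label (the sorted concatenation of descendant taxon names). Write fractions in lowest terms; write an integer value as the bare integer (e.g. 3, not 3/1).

1. join G+I (d=4, Q=-76) ⇒ GI; edges |G|=3, |I|=1
  updated: d(GI,M)=25/2, d(GI,V)=27/2, d(GI,W)=8
2. join GI+M (d=25/2, Q=-63/2) ⇒ GIM; edges |GI|=73/8, |M|=27/8
  updated: d(GIM,V)=5, d(GIM,W)=-7/4
3. join GIM+V (d=5, Q=-21/4) ⇒ GIMV; edges |GIM|=5/8, |V|=35/8
  updated: d(GIMV,W)=-19/8
4. join GIMV+W (d=-19/8) ⇒ GIMVW; edges |GIMV|=-19/16, |W|=-19/16
final tree: ((((G:3,I:1):73/8,M:27/8):5/8,V:35/8):-19/16,W:-19/16)
total length: 153/8

((((G:3,I:1):73/8,M:27/8):5/8,V:35/8):-19/16,W:-19/16)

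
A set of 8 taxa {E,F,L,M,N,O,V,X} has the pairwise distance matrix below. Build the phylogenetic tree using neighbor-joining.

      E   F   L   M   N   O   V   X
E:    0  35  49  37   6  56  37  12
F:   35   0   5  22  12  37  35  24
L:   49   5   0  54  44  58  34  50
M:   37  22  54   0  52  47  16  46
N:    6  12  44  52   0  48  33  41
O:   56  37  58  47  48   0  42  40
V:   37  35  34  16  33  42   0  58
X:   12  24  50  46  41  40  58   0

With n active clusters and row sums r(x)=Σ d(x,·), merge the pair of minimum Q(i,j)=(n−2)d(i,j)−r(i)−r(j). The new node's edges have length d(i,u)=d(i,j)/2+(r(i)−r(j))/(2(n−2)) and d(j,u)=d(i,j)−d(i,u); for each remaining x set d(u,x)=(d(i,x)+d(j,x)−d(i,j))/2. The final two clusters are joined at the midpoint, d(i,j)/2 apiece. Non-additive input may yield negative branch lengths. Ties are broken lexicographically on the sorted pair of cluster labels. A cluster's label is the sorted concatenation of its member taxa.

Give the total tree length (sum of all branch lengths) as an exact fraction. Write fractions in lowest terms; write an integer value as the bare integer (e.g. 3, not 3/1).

3549/32

1. join F+L (d=5, Q=-434) ⇒ FL; edges |F|=-47/6, |L|=77/6
  updated: d(E,FL)=79/2, d(FL,M)=71/2, d(FL,N)=51/2, d(FL,O)=45, d(FL,V)=32, d(FL,X)=69/2
2. join M+V (d=16, Q=-743/2) ⇒ MV; edges |M|=191/20, |V|=129/20
  updated: d(E,MV)=29, d(FL,MV)=103/4, d(MV,N)=69/2, d(MV,O)=73/2, d(MV,X)=44
3. join E+N (d=6, Q=-547/2) ⇒ EN; edges |E|=23/16, |N|=73/16
  updated: d(EN,FL)=59/2, d(EN,MV)=115/4, d(EN,O)=49, d(EN,X)=47/2
4. join EN+X (d=47/2, Q=-809/4) ⇒ ENX; edges |EN|=79/8, |X|=109/8
  updated: d(ENX,FL)=81/4, d(ENX,MV)=197/8, d(ENX,O)=131/4
5. join ENX+FL (d=81/4, Q=-1025/8) ⇒ EFLNX; edges |ENX|=217/32, |FL|=431/32
  updated: d(EFLNX,MV)=241/16, d(EFLNX,O)=115/4
6. join EFLNX+MV (d=241/16, Q=-1285/16) ⇒ EFLMNVX; edges |EFLNX|=117/32, |MV|=365/32
  updated: d(EFLMNVX,O)=803/32
7. join EFLMNVX+O (d=803/32) ⇒ EFLMNOVX; edges |EFLMNVX|=803/64, |O|=803/64
final tree: (((((E:23/16,N:73/16):79/8,X:109/8):217/32,(F:-47/6,L:77/6):431/32):117/32,(M:191/20,V:129/20):365/32):803/64,O:803/64)
total length: 3549/32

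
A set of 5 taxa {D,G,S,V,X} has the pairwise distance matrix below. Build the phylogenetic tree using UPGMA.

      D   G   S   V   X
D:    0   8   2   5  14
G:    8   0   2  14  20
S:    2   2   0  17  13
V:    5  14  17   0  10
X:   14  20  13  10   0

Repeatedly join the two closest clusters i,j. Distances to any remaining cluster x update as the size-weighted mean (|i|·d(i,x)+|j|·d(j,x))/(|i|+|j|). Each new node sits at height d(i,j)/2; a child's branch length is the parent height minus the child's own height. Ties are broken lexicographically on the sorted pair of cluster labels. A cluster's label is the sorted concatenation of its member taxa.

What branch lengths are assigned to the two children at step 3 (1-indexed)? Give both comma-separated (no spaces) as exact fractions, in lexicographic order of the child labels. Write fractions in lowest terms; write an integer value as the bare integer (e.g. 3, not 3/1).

step 1: merge (D,S) at d=2; branch lengths D→1, S→1; new cluster DS
  updated: d(DS,G)=5, d(DS,V)=11, d(DS,X)=27/2
step 2: merge (DS,G) at d=5; branch lengths DS→3/2, G→5/2; new cluster DGS
  updated: d(DGS,V)=12, d(DGS,X)=47/3
step 3: merge (V,X) at d=10; branch lengths V→5, X→5; new cluster VX
  updated: d(DGS,VX)=83/6
step 4: merge (DGS,VX) at d=83/6; branch lengths DGS→53/12, VX→23/12; new cluster DGSVX
final tree: (((D:1,S:1):3/2,G:5/2):53/12,(V:5,X:5):23/12)
total length: 67/3

5,5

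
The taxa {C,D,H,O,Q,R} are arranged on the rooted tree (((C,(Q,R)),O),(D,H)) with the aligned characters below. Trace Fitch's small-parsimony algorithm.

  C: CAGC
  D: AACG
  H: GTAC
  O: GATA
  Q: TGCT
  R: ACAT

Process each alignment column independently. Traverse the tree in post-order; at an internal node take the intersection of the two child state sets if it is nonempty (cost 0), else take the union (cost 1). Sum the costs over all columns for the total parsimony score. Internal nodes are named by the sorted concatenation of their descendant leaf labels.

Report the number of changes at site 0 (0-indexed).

4

[col 0] QR: children Q:{T}, R:{A} ∪→ {A,T}; cost 1
[col 0] CQR: children C:{C}, QR:{A,T} ∪→ {A,C,T}; cost 1
[col 0] COQR: children CQR:{A,C,T}, O:{G} ∪→ {A,C,G,T}; cost 1
[col 0] DH: children D:{A}, H:{G} ∪→ {A,G}; cost 1
[col 0] CDHOQR: children COQR:{A,C,G,T}, DH:{A,G} ∩→ {A,G}; cost 0
[col 1] QR: children Q:{G}, R:{C} ∪→ {C,G}; cost 1
[col 1] CQR: children C:{A}, QR:{C,G} ∪→ {A,C,G}; cost 1
[col 1] COQR: children CQR:{A,C,G}, O:{A} ∩→ {A}; cost 0
[col 1] DH: children D:{A}, H:{T} ∪→ {A,T}; cost 1
[col 1] CDHOQR: children COQR:{A}, DH:{A,T} ∩→ {A}; cost 0
[col 2] QR: children Q:{C}, R:{A} ∪→ {A,C}; cost 1
[col 2] CQR: children C:{G}, QR:{A,C} ∪→ {A,C,G}; cost 1
[col 2] COQR: children CQR:{A,C,G}, O:{T} ∪→ {A,C,G,T}; cost 1
[col 2] DH: children D:{C}, H:{A} ∪→ {A,C}; cost 1
[col 2] CDHOQR: children COQR:{A,C,G,T}, DH:{A,C} ∩→ {A,C}; cost 0
[col 3] QR: children Q:{T}, R:{T} ∩→ {T}; cost 0
[col 3] CQR: children C:{C}, QR:{T} ∪→ {C,T}; cost 1
[col 3] COQR: children CQR:{C,T}, O:{A} ∪→ {A,C,T}; cost 1
[col 3] DH: children D:{G}, H:{C} ∪→ {C,G}; cost 1
[col 3] CDHOQR: children COQR:{A,C,T}, DH:{C,G} ∩→ {C}; cost 0
per-site changes: [4, 3, 4, 3]; total = 14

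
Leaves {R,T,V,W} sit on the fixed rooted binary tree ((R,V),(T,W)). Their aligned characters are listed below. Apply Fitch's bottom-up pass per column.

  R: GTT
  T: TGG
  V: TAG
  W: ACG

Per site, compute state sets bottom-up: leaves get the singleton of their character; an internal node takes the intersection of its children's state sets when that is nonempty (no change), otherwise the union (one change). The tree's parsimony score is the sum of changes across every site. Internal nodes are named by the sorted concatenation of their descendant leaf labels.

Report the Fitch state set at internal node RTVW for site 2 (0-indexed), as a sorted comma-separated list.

site 0, node RV: R={G} ∪ V={T} → {G,T} (+1)
site 0, node TW: T={T} ∪ W={A} → {A,T} (+1)
site 0, node RTVW: RV={G,T} ∩ TW={A,T} → {T} (+0)
site 1, node RV: R={T} ∪ V={A} → {A,T} (+1)
site 1, node TW: T={G} ∪ W={C} → {C,G} (+1)
site 1, node RTVW: RV={A,T} ∪ TW={C,G} → {A,C,G,T} (+1)
site 2, node RV: R={T} ∪ V={G} → {G,T} (+1)
site 2, node TW: T={G} ∩ W={G} → {G} (+0)
site 2, node RTVW: RV={G,T} ∩ TW={G} → {G} (+0)
per-site changes: [2, 3, 1]; total = 6

G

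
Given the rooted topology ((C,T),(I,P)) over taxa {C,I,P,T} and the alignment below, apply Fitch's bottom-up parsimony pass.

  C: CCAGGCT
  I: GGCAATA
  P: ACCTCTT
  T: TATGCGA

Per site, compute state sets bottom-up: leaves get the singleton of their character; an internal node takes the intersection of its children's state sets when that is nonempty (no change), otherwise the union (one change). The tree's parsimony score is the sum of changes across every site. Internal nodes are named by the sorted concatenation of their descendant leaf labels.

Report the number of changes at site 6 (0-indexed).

2

[col 0] CT: children C:{C}, T:{T} ∪→ {C,T}; cost 1
[col 0] IP: children I:{G}, P:{A} ∪→ {A,G}; cost 1
[col 0] CIPT: children CT:{C,T}, IP:{A,G} ∪→ {A,C,G,T}; cost 1
[col 1] CT: children C:{C}, T:{A} ∪→ {A,C}; cost 1
[col 1] IP: children I:{G}, P:{C} ∪→ {C,G}; cost 1
[col 1] CIPT: children CT:{A,C}, IP:{C,G} ∩→ {C}; cost 0
[col 2] CT: children C:{A}, T:{T} ∪→ {A,T}; cost 1
[col 2] IP: children I:{C}, P:{C} ∩→ {C}; cost 0
[col 2] CIPT: children CT:{A,T}, IP:{C} ∪→ {A,C,T}; cost 1
[col 3] CT: children C:{G}, T:{G} ∩→ {G}; cost 0
[col 3] IP: children I:{A}, P:{T} ∪→ {A,T}; cost 1
[col 3] CIPT: children CT:{G}, IP:{A,T} ∪→ {A,G,T}; cost 1
[col 4] CT: children C:{G}, T:{C} ∪→ {C,G}; cost 1
[col 4] IP: children I:{A}, P:{C} ∪→ {A,C}; cost 1
[col 4] CIPT: children CT:{C,G}, IP:{A,C} ∩→ {C}; cost 0
[col 5] CT: children C:{C}, T:{G} ∪→ {C,G}; cost 1
[col 5] IP: children I:{T}, P:{T} ∩→ {T}; cost 0
[col 5] CIPT: children CT:{C,G}, IP:{T} ∪→ {C,G,T}; cost 1
[col 6] CT: children C:{T}, T:{A} ∪→ {A,T}; cost 1
[col 6] IP: children I:{A}, P:{T} ∪→ {A,T}; cost 1
[col 6] CIPT: children CT:{A,T}, IP:{A,T} ∩→ {A,T}; cost 0
per-site changes: [3, 2, 2, 2, 2, 2, 2]; total = 15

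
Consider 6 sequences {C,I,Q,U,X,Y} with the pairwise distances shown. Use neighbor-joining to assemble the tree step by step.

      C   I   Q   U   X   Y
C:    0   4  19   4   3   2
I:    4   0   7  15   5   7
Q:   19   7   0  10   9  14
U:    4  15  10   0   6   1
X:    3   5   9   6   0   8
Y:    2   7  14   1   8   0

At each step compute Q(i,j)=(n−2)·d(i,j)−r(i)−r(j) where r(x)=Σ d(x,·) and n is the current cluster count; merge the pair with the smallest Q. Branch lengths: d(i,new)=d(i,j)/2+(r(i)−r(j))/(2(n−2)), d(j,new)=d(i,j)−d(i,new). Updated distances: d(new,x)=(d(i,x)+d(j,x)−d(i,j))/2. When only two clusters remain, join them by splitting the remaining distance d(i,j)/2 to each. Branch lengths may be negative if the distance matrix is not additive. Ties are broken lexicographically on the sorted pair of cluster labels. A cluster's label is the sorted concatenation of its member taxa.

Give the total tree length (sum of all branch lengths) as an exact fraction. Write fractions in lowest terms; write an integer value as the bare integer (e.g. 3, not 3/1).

iteration 1: select I,Q (d=7, Q=-69); attach at lengths (7/8, 49/8); label the merged cluster IQ
  updated: d(C,IQ)=8, d(IQ,U)=9, d(IQ,X)=7/2, d(IQ,Y)=7
iteration 2: select IQ,X (d=7/2, Q=-75/2); attach at lengths (35/12, 7/12); label the merged cluster IQX
  updated: d(C,IQX)=15/4, d(IQX,U)=23/4, d(IQX,Y)=23/4
iteration 3: select C,IQX (d=15/4, Q=-35/2); attach at lengths (1/2, 13/4); label the merged cluster CIQX
  updated: d(CIQX,U)=3, d(CIQX,Y)=2
iteration 4: select CIQX,U (d=3, Q=-6); attach at lengths (2, 1); label the merged cluster CIQUX
  updated: d(CIQUX,Y)=0
iteration 5: select CIQUX,Y (d=0); attach at lengths (0, 0); label the merged cluster CIQUXY
final tree: (((C:1/2,((I:7/8,Q:49/8):35/12,X:7/12):13/4):2,U:1):0,Y:0)
total length: 69/4

69/4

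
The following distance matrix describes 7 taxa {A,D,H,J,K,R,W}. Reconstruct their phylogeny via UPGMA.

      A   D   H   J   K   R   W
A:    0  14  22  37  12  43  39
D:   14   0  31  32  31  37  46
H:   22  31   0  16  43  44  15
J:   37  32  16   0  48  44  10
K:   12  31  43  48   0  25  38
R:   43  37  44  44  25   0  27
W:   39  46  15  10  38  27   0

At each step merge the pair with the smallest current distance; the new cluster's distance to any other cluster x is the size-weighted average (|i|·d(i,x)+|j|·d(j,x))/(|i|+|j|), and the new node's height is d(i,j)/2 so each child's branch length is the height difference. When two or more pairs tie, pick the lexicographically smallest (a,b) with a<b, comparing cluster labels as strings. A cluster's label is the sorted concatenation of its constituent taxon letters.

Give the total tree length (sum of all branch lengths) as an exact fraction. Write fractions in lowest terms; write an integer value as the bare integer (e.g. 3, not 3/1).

1021/12

1. join J+W (d=10) ⇒ JW; edges |J|=5, |W|=5
  updated: d(A,JW)=38, d(D,JW)=39, d(H,JW)=31/2, d(JW,K)=43, d(JW,R)=71/2
2. join A+K (d=12) ⇒ AK; edges |A|=6, |K|=6
  updated: d(AK,D)=45/2, d(AK,H)=65/2, d(AK,JW)=81/2, d(AK,R)=34
3. join H+JW (d=31/2) ⇒ HJW; edges |H|=31/4, |JW|=11/4
  updated: d(AK,HJW)=227/6, d(D,HJW)=109/3, d(HJW,R)=115/3
4. join AK+D (d=45/2) ⇒ ADK; edges |AK|=21/4, |D|=45/4
  updated: d(ADK,HJW)=112/3, d(ADK,R)=35
5. join ADK+R (d=35) ⇒ ADKR; edges |ADK|=25/4, |R|=35/2
  updated: d(ADKR,HJW)=451/12
6. join ADKR+HJW (d=451/12) ⇒ ADHJKRW; edges |ADKR|=31/24, |HJW|=265/24
final tree: ((((A:6,K:6):21/4,D:45/4):25/4,R:35/2):31/24,(H:31/4,(J:5,W:5):11/4):265/24)
total length: 1021/12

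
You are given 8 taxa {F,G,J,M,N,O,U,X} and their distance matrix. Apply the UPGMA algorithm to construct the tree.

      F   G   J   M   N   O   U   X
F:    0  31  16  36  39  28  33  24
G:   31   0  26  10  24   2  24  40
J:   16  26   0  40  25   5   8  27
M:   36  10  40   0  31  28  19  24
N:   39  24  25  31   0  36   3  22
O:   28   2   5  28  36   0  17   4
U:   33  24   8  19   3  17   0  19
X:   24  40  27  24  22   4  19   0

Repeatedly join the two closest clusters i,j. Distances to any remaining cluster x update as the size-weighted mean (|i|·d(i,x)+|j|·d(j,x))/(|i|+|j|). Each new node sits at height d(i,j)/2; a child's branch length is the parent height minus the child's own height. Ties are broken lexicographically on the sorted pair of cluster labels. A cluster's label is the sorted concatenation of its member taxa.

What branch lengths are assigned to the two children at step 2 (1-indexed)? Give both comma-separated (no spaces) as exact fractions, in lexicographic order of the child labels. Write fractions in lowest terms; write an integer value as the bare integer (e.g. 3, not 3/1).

3/2,3/2

1. join G+O (d=2) ⇒ GO; edges |G|=1, |O|=1
  updated: d(F,GO)=59/2, d(GO,J)=31/2, d(GO,M)=19, d(GO,N)=30, d(GO,U)=41/2, d(GO,X)=22
2. join N+U (d=3) ⇒ NU; edges |N|=3/2, |U|=3/2
  updated: d(F,NU)=36, d(GO,NU)=101/4, d(J,NU)=33/2, d(M,NU)=25, d(NU,X)=41/2
3. join GO+J (d=31/2) ⇒ GJO; edges |GO|=27/4, |J|=31/4
  updated: d(F,GJO)=25, d(GJO,M)=26, d(GJO,NU)=67/3, d(GJO,X)=71/3
4. join NU+X (d=41/2) ⇒ NUX; edges |NU|=35/4, |X|=41/4
  updated: d(F,NUX)=32, d(GJO,NUX)=205/9, d(M,NUX)=74/3
5. join GJO+NUX (d=205/9) ⇒ GJNOUX; edges |GJO|=131/36, |NUX|=41/36
  updated: d(F,GJNOUX)=57/2, d(GJNOUX,M)=76/3
6. join GJNOUX+M (d=76/3) ⇒ GJMNOUX; edges |GJNOUX|=23/18, |M|=38/3
  updated: d(F,GJMNOUX)=207/7
7. join F+GJMNOUX (d=207/7) ⇒ FGJMNOUX; edges |F|=207/14, |GJMNOUX|=89/42
final tree: (F:207/14,((((G:1,O:1):27/4,J:31/4):131/36,((N:3/2,U:3/2):35/4,X:41/4):41/36):23/18,M:38/3):89/42)
total length: 4670/63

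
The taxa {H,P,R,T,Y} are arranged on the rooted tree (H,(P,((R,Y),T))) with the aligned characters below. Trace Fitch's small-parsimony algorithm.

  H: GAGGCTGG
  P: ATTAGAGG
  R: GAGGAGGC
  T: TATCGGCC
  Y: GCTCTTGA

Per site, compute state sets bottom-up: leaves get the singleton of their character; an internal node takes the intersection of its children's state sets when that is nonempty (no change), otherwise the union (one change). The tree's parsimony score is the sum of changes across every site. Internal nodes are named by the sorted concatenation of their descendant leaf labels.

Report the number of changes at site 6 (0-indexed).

[col 0] RY: children R:{G}, Y:{G} ∩→ {G}; cost 0
[col 0] RTY: children RY:{G}, T:{T} ∪→ {G,T}; cost 1
[col 0] PRTY: children P:{A}, RTY:{G,T} ∪→ {A,G,T}; cost 1
[col 0] HPRTY: children H:{G}, PRTY:{A,G,T} ∩→ {G}; cost 0
[col 1] RY: children R:{A}, Y:{C} ∪→ {A,C}; cost 1
[col 1] RTY: children RY:{A,C}, T:{A} ∩→ {A}; cost 0
[col 1] PRTY: children P:{T}, RTY:{A} ∪→ {A,T}; cost 1
[col 1] HPRTY: children H:{A}, PRTY:{A,T} ∩→ {A}; cost 0
[col 2] RY: children R:{G}, Y:{T} ∪→ {G,T}; cost 1
[col 2] RTY: children RY:{G,T}, T:{T} ∩→ {T}; cost 0
[col 2] PRTY: children P:{T}, RTY:{T} ∩→ {T}; cost 0
[col 2] HPRTY: children H:{G}, PRTY:{T} ∪→ {G,T}; cost 1
[col 3] RY: children R:{G}, Y:{C} ∪→ {C,G}; cost 1
[col 3] RTY: children RY:{C,G}, T:{C} ∩→ {C}; cost 0
[col 3] PRTY: children P:{A}, RTY:{C} ∪→ {A,C}; cost 1
[col 3] HPRTY: children H:{G}, PRTY:{A,C} ∪→ {A,C,G}; cost 1
[col 4] RY: children R:{A}, Y:{T} ∪→ {A,T}; cost 1
[col 4] RTY: children RY:{A,T}, T:{G} ∪→ {A,G,T}; cost 1
[col 4] PRTY: children P:{G}, RTY:{A,G,T} ∩→ {G}; cost 0
[col 4] HPRTY: children H:{C}, PRTY:{G} ∪→ {C,G}; cost 1
[col 5] RY: children R:{G}, Y:{T} ∪→ {G,T}; cost 1
[col 5] RTY: children RY:{G,T}, T:{G} ∩→ {G}; cost 0
[col 5] PRTY: children P:{A}, RTY:{G} ∪→ {A,G}; cost 1
[col 5] HPRTY: children H:{T}, PRTY:{A,G} ∪→ {A,G,T}; cost 1
[col 6] RY: children R:{G}, Y:{G} ∩→ {G}; cost 0
[col 6] RTY: children RY:{G}, T:{C} ∪→ {C,G}; cost 1
[col 6] PRTY: children P:{G}, RTY:{C,G} ∩→ {G}; cost 0
[col 6] HPRTY: children H:{G}, PRTY:{G} ∩→ {G}; cost 0
[col 7] RY: children R:{C}, Y:{A} ∪→ {A,C}; cost 1
[col 7] RTY: children RY:{A,C}, T:{C} ∩→ {C}; cost 0
[col 7] PRTY: children P:{G}, RTY:{C} ∪→ {C,G}; cost 1
[col 7] HPRTY: children H:{G}, PRTY:{C,G} ∩→ {G}; cost 0
per-site changes: [2, 2, 2, 3, 3, 3, 1, 2]; total = 18

1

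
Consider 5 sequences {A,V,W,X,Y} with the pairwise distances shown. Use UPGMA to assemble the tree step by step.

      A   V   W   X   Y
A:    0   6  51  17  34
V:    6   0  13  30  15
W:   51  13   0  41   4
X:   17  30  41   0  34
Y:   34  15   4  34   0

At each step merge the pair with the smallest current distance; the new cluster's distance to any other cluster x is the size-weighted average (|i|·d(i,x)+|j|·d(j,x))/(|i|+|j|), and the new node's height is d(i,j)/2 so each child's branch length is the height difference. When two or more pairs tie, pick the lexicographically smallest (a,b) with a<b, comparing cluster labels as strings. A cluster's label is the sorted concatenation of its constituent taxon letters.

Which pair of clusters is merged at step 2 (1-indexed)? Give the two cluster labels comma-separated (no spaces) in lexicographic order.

A,V

1. join W+Y (d=4) ⇒ WY; edges |W|=2, |Y|=2
  updated: d(A,WY)=85/2, d(V,WY)=14, d(WY,X)=75/2
2. join A+V (d=6) ⇒ AV; edges |A|=3, |V|=3
  updated: d(AV,WY)=113/4, d(AV,X)=47/2
3. join AV+X (d=47/2) ⇒ AVX; edges |AV|=35/4, |X|=47/4
  updated: d(AVX,WY)=94/3
4. join AVX+WY (d=94/3) ⇒ AVWXY; edges |AVX|=47/12, |WY|=41/3
final tree: (((A:3,V:3):35/4,X:47/4):47/12,(W:2,Y:2):41/3)
total length: 577/12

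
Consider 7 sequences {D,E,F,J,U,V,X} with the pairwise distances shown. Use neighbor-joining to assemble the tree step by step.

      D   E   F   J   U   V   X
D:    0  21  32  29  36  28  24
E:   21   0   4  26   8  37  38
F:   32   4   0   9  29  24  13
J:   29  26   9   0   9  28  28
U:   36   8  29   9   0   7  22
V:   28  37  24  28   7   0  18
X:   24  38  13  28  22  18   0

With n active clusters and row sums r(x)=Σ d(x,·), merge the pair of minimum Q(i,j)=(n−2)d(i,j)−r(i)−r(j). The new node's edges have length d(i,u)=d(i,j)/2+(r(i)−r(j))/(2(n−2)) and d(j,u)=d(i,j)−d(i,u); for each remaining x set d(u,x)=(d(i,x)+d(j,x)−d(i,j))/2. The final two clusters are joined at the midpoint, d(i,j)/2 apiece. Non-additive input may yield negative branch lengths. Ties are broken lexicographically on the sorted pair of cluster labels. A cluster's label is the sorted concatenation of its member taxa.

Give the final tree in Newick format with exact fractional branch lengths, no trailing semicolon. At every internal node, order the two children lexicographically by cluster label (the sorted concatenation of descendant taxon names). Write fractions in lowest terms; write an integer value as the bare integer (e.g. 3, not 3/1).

1. join E+F (d=4, Q=-225) ⇒ EF; edges |E|=43/10, |F|=-3/10
  updated: d(D,EF)=49/2, d(EF,J)=31/2, d(EF,U)=33/2, d(EF,V)=57/2, d(EF,X)=47/2
2. join U+V (d=7, Q=-172) ⇒ UV; edges |U|=9/8, |V|=47/8
  updated: d(D,UV)=57/2, d(EF,UV)=19, d(J,UV)=15, d(UV,X)=33/2
3. join D+X (d=24, Q=-126) ⇒ DX; edges |D|=43/3, |X|=29/3
  updated: d(DX,EF)=12, d(DX,J)=33/2, d(DX,UV)=21/2
4. join DX+UV (d=21/2, Q=-125/2) ⇒ DUVX; edges |DX|=31/8, |UV|=53/8
  updated: d(DUVX,EF)=41/4, d(DUVX,J)=21/2
5. join DUVX+EF (d=41/4, Q=-145/4) ⇒ DEFUVX; edges |DUVX|=21/8, |EF|=61/8
  updated: d(DEFUVX,J)=63/8
6. join DEFUVX+J (d=63/8) ⇒ DEFJUVX; edges |DEFUVX|=63/16, |J|=63/16
final tree: ((((D:43/3,X:29/3):31/8,(U:9/8,V:47/8):53/8):21/8,(E:43/10,F:-3/10):61/8):63/16,J:63/16)
total length: 509/8

((((D:43/3,X:29/3):31/8,(U:9/8,V:47/8):53/8):21/8,(E:43/10,F:-3/10):61/8):63/16,J:63/16)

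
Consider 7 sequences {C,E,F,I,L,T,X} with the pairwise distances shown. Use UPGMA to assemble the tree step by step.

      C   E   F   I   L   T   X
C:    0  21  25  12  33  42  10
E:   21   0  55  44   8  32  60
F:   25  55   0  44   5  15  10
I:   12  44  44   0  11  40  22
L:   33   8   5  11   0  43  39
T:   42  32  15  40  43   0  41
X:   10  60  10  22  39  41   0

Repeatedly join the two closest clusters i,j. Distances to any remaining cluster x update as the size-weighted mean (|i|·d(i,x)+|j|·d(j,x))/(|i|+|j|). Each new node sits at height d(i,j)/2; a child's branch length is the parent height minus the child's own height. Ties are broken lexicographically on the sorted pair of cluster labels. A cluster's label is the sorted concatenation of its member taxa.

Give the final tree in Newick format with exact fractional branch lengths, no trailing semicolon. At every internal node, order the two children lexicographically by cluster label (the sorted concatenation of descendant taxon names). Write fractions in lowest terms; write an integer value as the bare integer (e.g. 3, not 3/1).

((((C:5,X:5):7/2,I:17/2):5,(F:5/2,L:5/2):11):99/20,(E:16,T:16):49/20)

step 1: merge (F,L) at d=5; branch lengths F→5/2, L→5/2; new cluster FL
  updated: d(C,FL)=29, d(E,FL)=63/2, d(FL,I)=55/2, d(FL,T)=29, d(FL,X)=49/2
step 2: merge (C,X) at d=10; branch lengths C→5, X→5; new cluster CX
  updated: d(CX,E)=81/2, d(CX,FL)=107/4, d(CX,I)=17, d(CX,T)=83/2
step 3: merge (CX,I) at d=17; branch lengths CX→7/2, I→17/2; new cluster CIX
  updated: d(CIX,E)=125/3, d(CIX,FL)=27, d(CIX,T)=41
step 4: merge (CIX,FL) at d=27; branch lengths CIX→5, FL→11; new cluster CFILX
  updated: d(CFILX,E)=188/5, d(CFILX,T)=181/5
step 5: merge (E,T) at d=32; branch lengths E→16, T→16; new cluster ET
  updated: d(CFILX,ET)=369/10
step 6: merge (CFILX,ET) at d=369/10; branch lengths CFILX→99/20, ET→49/20; new cluster CEFILTX
final tree: ((((C:5,X:5):7/2,I:17/2):5,(F:5/2,L:5/2):11):99/20,(E:16,T:16):49/20)
total length: 412/5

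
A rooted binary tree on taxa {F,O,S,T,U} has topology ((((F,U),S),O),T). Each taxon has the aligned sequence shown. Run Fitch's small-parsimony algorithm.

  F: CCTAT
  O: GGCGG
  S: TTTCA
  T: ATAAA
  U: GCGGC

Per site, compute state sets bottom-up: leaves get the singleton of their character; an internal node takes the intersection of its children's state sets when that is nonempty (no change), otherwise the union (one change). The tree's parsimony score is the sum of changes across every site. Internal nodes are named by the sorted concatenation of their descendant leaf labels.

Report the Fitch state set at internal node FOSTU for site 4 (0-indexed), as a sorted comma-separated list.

A

site 0, node FU: F={C} ∪ U={G} → {C,G} (+1)
site 0, node FSU: FU={C,G} ∪ S={T} → {C,G,T} (+1)
site 0, node FOSU: FSU={C,G,T} ∩ O={G} → {G} (+0)
site 0, node FOSTU: FOSU={G} ∪ T={A} → {A,G} (+1)
site 1, node FU: F={C} ∩ U={C} → {C} (+0)
site 1, node FSU: FU={C} ∪ S={T} → {C,T} (+1)
site 1, node FOSU: FSU={C,T} ∪ O={G} → {C,G,T} (+1)
site 1, node FOSTU: FOSU={C,G,T} ∩ T={T} → {T} (+0)
site 2, node FU: F={T} ∪ U={G} → {G,T} (+1)
site 2, node FSU: FU={G,T} ∩ S={T} → {T} (+0)
site 2, node FOSU: FSU={T} ∪ O={C} → {C,T} (+1)
site 2, node FOSTU: FOSU={C,T} ∪ T={A} → {A,C,T} (+1)
site 3, node FU: F={A} ∪ U={G} → {A,G} (+1)
site 3, node FSU: FU={A,G} ∪ S={C} → {A,C,G} (+1)
site 3, node FOSU: FSU={A,C,G} ∩ O={G} → {G} (+0)
site 3, node FOSTU: FOSU={G} ∪ T={A} → {A,G} (+1)
site 4, node FU: F={T} ∪ U={C} → {C,T} (+1)
site 4, node FSU: FU={C,T} ∪ S={A} → {A,C,T} (+1)
site 4, node FOSU: FSU={A,C,T} ∪ O={G} → {A,C,G,T} (+1)
site 4, node FOSTU: FOSU={A,C,G,T} ∩ T={A} → {A} (+0)
per-site changes: [3, 2, 3, 3, 3]; total = 14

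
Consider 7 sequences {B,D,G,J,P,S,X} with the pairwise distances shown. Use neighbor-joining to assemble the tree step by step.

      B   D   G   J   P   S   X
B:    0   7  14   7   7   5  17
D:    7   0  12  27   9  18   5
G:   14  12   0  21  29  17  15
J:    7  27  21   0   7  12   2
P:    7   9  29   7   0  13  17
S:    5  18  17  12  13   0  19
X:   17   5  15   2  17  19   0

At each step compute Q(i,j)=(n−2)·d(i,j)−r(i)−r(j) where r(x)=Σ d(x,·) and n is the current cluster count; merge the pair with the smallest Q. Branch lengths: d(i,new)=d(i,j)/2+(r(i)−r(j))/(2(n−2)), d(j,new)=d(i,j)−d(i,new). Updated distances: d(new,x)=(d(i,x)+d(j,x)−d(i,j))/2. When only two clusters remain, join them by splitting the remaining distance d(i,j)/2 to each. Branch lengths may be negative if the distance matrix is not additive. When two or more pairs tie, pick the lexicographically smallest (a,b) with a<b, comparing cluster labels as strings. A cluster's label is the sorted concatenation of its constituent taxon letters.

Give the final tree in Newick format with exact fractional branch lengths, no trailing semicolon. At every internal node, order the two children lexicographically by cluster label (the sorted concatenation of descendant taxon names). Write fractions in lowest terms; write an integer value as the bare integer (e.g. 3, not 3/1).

iteration 1: select J,X (d=2, Q=-141); attach at lengths (11/10, 9/10); label the merged cluster JX
  updated: d(B,JX)=11, d(D,JX)=15, d(G,JX)=17, d(JX,P)=11, d(JX,S)=29/2
iteration 2: select D,G (d=12, Q=-102); attach at lengths (5/2, 19/2); label the merged cluster DG
  updated: d(B,DG)=9/2, d(DG,JX)=10, d(DG,P)=13, d(DG,S)=23/2
iteration 3: select JX,P (d=11, Q=-115/2); attach at lengths (71/12, 61/12); label the merged cluster JPX
  updated: d(B,JPX)=7/2, d(DG,JPX)=6, d(JPX,S)=33/4
iteration 4: select B,S (d=5, Q=-111/4); attach at lengths (-7/16, 87/16); label the merged cluster BS
  updated: d(BS,DG)=11/2, d(BS,JPX)=27/8
iteration 5: select BS,DG (d=11/2, Q=-119/8); attach at lengths (23/16, 65/16); label the merged cluster BDGS
  updated: d(BDGS,JPX)=31/16
iteration 6: select BDGS,JPX (d=31/16); attach at lengths (31/32, 31/32); label the merged cluster BDGJPSX
final tree: (((B:-7/16,S:87/16):23/16,(D:5/2,G:19/2):65/16):31/32,((J:11/10,X:9/10):71/12,P:61/12):31/32)
total length: 599/16

(((B:-7/16,S:87/16):23/16,(D:5/2,G:19/2):65/16):31/32,((J:11/10,X:9/10):71/12,P:61/12):31/32)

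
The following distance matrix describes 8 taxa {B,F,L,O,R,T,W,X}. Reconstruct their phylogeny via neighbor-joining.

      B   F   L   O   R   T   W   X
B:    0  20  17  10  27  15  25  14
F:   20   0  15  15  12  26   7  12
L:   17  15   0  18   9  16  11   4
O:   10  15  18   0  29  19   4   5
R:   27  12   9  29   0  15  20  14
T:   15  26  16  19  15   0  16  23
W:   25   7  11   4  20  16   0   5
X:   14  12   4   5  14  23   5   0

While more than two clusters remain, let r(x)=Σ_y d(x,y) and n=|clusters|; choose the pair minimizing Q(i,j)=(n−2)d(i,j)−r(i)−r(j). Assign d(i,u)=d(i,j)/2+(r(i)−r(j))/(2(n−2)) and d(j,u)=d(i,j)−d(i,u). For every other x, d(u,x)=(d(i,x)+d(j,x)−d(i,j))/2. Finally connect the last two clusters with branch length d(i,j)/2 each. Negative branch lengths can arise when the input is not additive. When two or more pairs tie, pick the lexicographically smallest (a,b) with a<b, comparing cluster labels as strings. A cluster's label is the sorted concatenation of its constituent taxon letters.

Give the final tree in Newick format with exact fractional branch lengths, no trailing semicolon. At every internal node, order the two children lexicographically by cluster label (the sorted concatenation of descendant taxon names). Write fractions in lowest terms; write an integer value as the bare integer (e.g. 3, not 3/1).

((((B:22/3,O:8/3):61/16,X:11/16):21/16,(F:67/12,W:17/12):43/16):53/32,(L:39/16,(R:6,T:9):41/16):53/32)

iteration 1: select B,O (d=10, Q=-168); attach at lengths (22/3, 8/3); label the merged cluster BO
  updated: d(BO,F)=25/2, d(BO,L)=25/2, d(BO,R)=23, d(BO,T)=12, d(BO,W)=19/2, d(BO,X)=9/2
iteration 2: select R,T (d=15, Q=-126); attach at lengths (6, 9); label the merged cluster RT
  updated: d(BO,RT)=10, d(F,RT)=23/2, d(L,RT)=5, d(RT,W)=21/2, d(RT,X)=11
iteration 3: select L,RT (d=5, Q=-151/2); attach at lengths (39/16, 41/16); label the merged cluster LRT
  updated: d(BO,LRT)=35/4, d(F,LRT)=43/4, d(LRT,W)=33/4, d(LRT,X)=5
iteration 4: select F,W (d=7, Q=-51); attach at lengths (67/12, 17/12); label the merged cluster FW
  updated: d(BO,FW)=15/2, d(FW,LRT)=6, d(FW,X)=5
iteration 5: select BO,X (d=9/2, Q=-105/4); attach at lengths (61/16, 11/16); label the merged cluster BOX
  updated: d(BOX,FW)=4, d(BOX,LRT)=37/8
iteration 6: select BOX,FW (d=4, Q=-117/8); attach at lengths (21/16, 43/16); label the merged cluster BFOWX
  updated: d(BFOWX,LRT)=53/16
iteration 7: select BFOWX,LRT (d=53/16); attach at lengths (53/32, 53/32); label the merged cluster BFLORTWX
final tree: ((((B:22/3,O:8/3):61/16,X:11/16):21/16,(F:67/12,W:17/12):43/16):53/32,(L:39/16,(R:6,T:9):41/16):53/32)
total length: 781/16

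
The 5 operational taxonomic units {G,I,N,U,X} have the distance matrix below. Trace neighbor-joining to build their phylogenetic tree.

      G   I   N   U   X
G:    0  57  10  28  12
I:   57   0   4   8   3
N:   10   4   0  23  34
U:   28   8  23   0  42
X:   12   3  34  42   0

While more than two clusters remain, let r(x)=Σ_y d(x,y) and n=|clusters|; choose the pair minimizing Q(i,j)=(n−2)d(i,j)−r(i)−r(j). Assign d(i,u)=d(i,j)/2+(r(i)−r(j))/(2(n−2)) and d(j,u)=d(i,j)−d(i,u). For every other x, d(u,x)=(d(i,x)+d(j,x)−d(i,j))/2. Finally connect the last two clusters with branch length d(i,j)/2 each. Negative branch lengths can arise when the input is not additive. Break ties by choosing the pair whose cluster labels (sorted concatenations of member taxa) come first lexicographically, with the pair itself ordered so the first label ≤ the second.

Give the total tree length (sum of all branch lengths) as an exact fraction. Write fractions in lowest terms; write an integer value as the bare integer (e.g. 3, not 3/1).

44

iteration 1: select G,X (d=12, Q=-162); attach at lengths (26/3, 10/3); label the merged cluster GX
  updated: d(GX,I)=24, d(GX,N)=16, d(GX,U)=29
iteration 2: select GX,N (d=16, Q=-80); attach at lengths (29/2, 3/2); label the merged cluster GNX
  updated: d(GNX,I)=6, d(GNX,U)=18
iteration 3: select GNX,I (d=6, Q=-32); attach at lengths (8, -2); label the merged cluster GINX
  updated: d(GINX,U)=10
iteration 4: select GINX,U (d=10); attach at lengths (5, 5); label the merged cluster GINUX
final tree: ((((G:26/3,X:10/3):29/2,N:3/2):8,I:-2):5,U:5)
total length: 44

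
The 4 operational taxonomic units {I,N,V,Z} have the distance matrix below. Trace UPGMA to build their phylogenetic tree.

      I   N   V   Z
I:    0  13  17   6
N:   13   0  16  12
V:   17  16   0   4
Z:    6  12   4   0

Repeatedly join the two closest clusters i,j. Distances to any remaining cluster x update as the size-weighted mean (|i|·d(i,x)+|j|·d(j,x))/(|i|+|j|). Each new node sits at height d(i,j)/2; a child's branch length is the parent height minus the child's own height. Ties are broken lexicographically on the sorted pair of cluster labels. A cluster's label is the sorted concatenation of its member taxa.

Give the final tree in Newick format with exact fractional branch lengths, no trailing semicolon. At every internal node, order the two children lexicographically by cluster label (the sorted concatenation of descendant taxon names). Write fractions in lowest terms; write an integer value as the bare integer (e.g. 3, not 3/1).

((I:23/4,(V:2,Z:2):15/4):13/12,N:41/6)

1. join V+Z (d=4) ⇒ VZ; edges |V|=2, |Z|=2
  updated: d(I,VZ)=23/2, d(N,VZ)=14
2. join I+VZ (d=23/2) ⇒ IVZ; edges |I|=23/4, |VZ|=15/4
  updated: d(IVZ,N)=41/3
3. join IVZ+N (d=41/3) ⇒ INVZ; edges |IVZ|=13/12, |N|=41/6
final tree: ((I:23/4,(V:2,Z:2):15/4):13/12,N:41/6)
total length: 257/12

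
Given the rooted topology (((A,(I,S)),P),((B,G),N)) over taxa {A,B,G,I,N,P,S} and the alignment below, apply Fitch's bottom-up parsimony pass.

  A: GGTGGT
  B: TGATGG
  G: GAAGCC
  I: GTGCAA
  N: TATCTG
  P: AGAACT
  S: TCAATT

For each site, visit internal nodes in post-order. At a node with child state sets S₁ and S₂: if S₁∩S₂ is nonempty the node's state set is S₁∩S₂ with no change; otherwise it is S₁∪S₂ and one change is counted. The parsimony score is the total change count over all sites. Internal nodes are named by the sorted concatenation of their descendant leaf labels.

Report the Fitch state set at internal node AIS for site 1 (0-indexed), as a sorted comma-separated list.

IS@0: {G} ∪ {T} = {G,T} (union, +1)
AIS@0: {G} ∩ {G,T} = {G} (intersection, +0)
AIPS@0: {G} ∪ {A} = {A,G} (union, +1)
BG@0: {T} ∪ {G} = {G,T} (union, +1)
BGN@0: {G,T} ∩ {T} = {T} (intersection, +0)
ABGINPS@0: {A,G} ∪ {T} = {A,G,T} (union, +1)
IS@1: {T} ∪ {C} = {C,T} (union, +1)
AIS@1: {G} ∪ {C,T} = {C,G,T} (union, +1)
AIPS@1: {C,G,T} ∩ {G} = {G} (intersection, +0)
BG@1: {G} ∪ {A} = {A,G} (union, +1)
BGN@1: {A,G} ∩ {A} = {A} (intersection, +0)
ABGINPS@1: {G} ∪ {A} = {A,G} (union, +1)
IS@2: {G} ∪ {A} = {A,G} (union, +1)
AIS@2: {T} ∪ {A,G} = {A,G,T} (union, +1)
AIPS@2: {A,G,T} ∩ {A} = {A} (intersection, +0)
BG@2: {A} ∩ {A} = {A} (intersection, +0)
BGN@2: {A} ∪ {T} = {A,T} (union, +1)
ABGINPS@2: {A} ∩ {A,T} = {A} (intersection, +0)
IS@3: {C} ∪ {A} = {A,C} (union, +1)
AIS@3: {G} ∪ {A,C} = {A,C,G} (union, +1)
AIPS@3: {A,C,G} ∩ {A} = {A} (intersection, +0)
BG@3: {T} ∪ {G} = {G,T} (union, +1)
BGN@3: {G,T} ∪ {C} = {C,G,T} (union, +1)
ABGINPS@3: {A} ∪ {C,G,T} = {A,C,G,T} (union, +1)
IS@4: {A} ∪ {T} = {A,T} (union, +1)
AIS@4: {G} ∪ {A,T} = {A,G,T} (union, +1)
AIPS@4: {A,G,T} ∪ {C} = {A,C,G,T} (union, +1)
BG@4: {G} ∪ {C} = {C,G} (union, +1)
BGN@4: {C,G} ∪ {T} = {C,G,T} (union, +1)
ABGINPS@4: {A,C,G,T} ∩ {C,G,T} = {C,G,T} (intersection, +0)
IS@5: {A} ∪ {T} = {A,T} (union, +1)
AIS@5: {T} ∩ {A,T} = {T} (intersection, +0)
AIPS@5: {T} ∩ {T} = {T} (intersection, +0)
BG@5: {G} ∪ {C} = {C,G} (union, +1)
BGN@5: {C,G} ∩ {G} = {G} (intersection, +0)
ABGINPS@5: {T} ∪ {G} = {G,T} (union, +1)
per-site changes: [4, 4, 3, 5, 5, 3]; total = 24

C,G,T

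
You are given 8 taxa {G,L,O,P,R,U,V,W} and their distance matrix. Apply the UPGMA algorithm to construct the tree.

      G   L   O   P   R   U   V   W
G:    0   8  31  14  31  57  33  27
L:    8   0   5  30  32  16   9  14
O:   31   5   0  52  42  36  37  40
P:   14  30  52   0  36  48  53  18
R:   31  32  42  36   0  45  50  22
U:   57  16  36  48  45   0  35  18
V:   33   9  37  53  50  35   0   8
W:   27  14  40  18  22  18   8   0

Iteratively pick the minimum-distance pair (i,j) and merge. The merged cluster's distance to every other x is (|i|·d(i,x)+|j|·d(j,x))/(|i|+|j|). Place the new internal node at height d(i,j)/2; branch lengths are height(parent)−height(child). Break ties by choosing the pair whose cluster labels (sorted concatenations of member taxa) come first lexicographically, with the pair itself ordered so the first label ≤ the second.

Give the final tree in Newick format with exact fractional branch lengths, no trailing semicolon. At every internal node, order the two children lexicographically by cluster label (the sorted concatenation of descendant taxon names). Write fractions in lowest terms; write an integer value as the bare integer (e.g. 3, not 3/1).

(((G:7,P:7):39/4,R:67/4):91/60,(((L:5/2,O:5/2):10,(V:4,W:4):17/2):5/8,U:105/8):617/120)

step 1: merge (L,O) at d=5; branch lengths L→5/2, O→5/2; new cluster LO
  updated: d(G,LO)=39/2, d(LO,P)=41, d(LO,R)=37, d(LO,U)=26, d(LO,V)=23, d(LO,W)=27
step 2: merge (V,W) at d=8; branch lengths V→4, W→4; new cluster VW
  updated: d(G,VW)=30, d(LO,VW)=25, d(P,VW)=71/2, d(R,VW)=36, d(U,VW)=53/2
step 3: merge (G,P) at d=14; branch lengths G→7, P→7; new cluster GP
  updated: d(GP,LO)=121/4, d(GP,R)=67/2, d(GP,U)=105/2, d(GP,VW)=131/4
step 4: merge (LO,VW) at d=25; branch lengths LO→10, VW→17/2; new cluster LOVW
  updated: d(GP,LOVW)=63/2, d(LOVW,R)=73/2, d(LOVW,U)=105/4
step 5: merge (LOVW,U) at d=105/4; branch lengths LOVW→5/8, U→105/8; new cluster LOUVW
  updated: d(GP,LOUVW)=357/10, d(LOUVW,R)=191/5
step 6: merge (GP,R) at d=67/2; branch lengths GP→39/4, R→67/4; new cluster GPR
  updated: d(GPR,LOUVW)=548/15
step 7: merge (GPR,LOUVW) at d=548/15; branch lengths GPR→91/60, LOUVW→617/120; new cluster GLOPRUVW
final tree: (((G:7,P:7):39/4,R:67/4):91/60,(((L:5/2,O:5/2):10,(V:4,W:4):17/2):5/8,U:105/8):617/120)
total length: 11089/120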